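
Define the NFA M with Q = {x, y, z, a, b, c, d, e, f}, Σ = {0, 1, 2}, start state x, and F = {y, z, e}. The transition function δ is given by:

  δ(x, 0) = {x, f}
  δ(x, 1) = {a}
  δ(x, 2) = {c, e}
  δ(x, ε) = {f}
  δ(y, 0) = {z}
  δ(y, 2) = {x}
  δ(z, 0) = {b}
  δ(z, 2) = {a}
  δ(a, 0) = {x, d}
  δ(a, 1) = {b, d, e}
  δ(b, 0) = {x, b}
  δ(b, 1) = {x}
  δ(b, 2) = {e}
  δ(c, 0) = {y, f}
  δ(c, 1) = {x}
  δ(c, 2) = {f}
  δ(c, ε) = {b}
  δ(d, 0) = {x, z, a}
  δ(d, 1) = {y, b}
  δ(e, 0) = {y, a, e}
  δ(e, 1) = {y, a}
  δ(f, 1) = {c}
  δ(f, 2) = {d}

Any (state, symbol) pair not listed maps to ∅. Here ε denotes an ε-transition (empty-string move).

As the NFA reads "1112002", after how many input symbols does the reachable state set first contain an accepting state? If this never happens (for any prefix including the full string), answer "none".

2

Start: ε-closure({x}) = {x, f}.
Read '1': {x, f} → {a, b, c}.
Read '1': {a, b, c} → {x, b, d, e, f}.
None of the earlier sets intersect F, but {x, b, d, e, f} does.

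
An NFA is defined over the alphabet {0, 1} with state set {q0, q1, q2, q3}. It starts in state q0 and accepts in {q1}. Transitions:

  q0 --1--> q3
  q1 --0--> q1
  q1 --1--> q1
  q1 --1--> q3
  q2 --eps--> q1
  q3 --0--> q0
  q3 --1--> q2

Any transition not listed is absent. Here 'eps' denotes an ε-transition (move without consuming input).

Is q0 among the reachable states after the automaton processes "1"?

No

Start in {q0}.
Read '1': q0→{q3}; now {q3}.
State q0 is not in {q3}.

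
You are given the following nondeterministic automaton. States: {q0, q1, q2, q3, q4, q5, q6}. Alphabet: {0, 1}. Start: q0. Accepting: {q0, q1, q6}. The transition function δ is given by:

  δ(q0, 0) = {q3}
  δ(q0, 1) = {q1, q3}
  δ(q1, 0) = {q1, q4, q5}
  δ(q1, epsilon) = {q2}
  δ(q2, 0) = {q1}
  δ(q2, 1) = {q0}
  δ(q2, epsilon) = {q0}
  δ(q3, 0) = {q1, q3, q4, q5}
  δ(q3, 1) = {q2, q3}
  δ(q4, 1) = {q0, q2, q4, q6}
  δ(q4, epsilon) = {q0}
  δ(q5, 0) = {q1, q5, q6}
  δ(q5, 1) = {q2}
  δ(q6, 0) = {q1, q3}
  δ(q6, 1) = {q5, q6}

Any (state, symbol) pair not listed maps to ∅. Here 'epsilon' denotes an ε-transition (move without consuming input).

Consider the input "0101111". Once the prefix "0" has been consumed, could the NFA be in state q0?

Start in {q0}.
Read '0': {q0} → {q3}.
State q0 is not in {q3}.

No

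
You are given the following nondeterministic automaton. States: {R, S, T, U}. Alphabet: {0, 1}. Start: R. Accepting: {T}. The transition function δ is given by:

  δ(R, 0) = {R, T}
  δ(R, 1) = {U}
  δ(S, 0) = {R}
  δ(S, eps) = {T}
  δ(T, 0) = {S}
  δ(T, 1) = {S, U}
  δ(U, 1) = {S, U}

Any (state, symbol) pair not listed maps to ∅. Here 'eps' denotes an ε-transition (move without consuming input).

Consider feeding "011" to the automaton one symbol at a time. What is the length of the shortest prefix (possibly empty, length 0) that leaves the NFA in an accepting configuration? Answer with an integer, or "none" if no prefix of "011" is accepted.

Start in {R}.
Read '0': {R} → {R, T}.
None of the earlier sets intersect F, but {R, T} does.

1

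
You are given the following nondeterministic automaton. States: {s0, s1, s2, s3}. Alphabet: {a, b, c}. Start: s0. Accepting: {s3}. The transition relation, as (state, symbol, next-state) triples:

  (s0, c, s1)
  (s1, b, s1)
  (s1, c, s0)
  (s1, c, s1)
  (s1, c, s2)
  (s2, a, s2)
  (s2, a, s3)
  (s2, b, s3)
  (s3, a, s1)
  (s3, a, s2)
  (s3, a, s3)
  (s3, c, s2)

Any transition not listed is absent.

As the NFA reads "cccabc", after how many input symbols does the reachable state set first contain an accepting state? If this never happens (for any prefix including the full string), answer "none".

Start in {s0}.
Read 'c': {s0} → {s1}.
Read 'c': {s1} → {s0, s1, s2}.
Read 'c': {s0, s1, s2} → {s0, s1, s2}.
Read 'a': {s0, s1, s2} → {s2, s3}.
None of the earlier sets intersect F, but {s2, s3} does.

4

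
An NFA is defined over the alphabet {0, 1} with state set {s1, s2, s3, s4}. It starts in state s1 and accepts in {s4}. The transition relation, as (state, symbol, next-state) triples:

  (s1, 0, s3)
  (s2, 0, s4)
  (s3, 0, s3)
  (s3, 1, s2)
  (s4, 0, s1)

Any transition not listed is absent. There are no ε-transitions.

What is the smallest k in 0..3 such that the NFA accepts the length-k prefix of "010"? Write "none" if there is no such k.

Start in {s1}.
Read '0': s1→{s3}; now {s3}.
Read '1': s3→{s2}; now {s2}.
Read '0': s2→{s4}; now {s4}.
None of the earlier sets intersect F, but {s4} does.

3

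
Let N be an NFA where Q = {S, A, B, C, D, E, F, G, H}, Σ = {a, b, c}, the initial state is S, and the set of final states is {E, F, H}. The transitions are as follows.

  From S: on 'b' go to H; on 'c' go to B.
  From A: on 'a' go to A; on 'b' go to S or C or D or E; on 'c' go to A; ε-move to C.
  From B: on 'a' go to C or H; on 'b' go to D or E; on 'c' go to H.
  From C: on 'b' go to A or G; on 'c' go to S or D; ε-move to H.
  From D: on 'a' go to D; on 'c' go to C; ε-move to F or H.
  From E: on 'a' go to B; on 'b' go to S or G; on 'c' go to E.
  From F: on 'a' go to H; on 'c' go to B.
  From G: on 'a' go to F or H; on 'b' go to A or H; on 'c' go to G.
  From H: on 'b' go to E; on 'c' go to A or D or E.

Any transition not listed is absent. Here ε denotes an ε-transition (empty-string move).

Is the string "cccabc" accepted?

Yes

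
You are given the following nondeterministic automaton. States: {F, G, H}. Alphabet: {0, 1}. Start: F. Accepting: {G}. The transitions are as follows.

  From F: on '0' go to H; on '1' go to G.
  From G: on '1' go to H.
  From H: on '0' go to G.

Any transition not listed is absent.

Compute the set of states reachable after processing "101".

Start in {F}.
Read '1': {F} → {G}.
Read '0': {G} → ∅.
The set is empty and remains empty for the remaining 1 symbol.

∅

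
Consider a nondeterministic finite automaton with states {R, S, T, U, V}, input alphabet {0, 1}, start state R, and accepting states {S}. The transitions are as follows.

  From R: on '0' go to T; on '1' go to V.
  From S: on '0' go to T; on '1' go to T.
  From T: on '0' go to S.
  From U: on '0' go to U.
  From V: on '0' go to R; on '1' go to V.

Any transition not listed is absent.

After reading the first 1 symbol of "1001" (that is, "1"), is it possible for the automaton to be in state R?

No

Start in {R}.
Read '1': {R} → {V}.
State R is not in {V}.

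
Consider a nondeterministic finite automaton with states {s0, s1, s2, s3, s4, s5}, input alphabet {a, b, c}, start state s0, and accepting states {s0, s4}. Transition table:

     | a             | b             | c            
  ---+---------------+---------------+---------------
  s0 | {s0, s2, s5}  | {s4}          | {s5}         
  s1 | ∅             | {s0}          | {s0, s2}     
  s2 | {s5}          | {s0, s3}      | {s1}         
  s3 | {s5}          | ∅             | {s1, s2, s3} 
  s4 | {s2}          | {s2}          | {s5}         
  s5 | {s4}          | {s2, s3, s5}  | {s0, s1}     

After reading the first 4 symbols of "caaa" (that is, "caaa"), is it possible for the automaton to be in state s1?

Start in {s0}.
Read 'c': {s0} → {s5}.
Read 'a': {s5} → {s4}.
Read 'a': {s4} → {s2}.
Read 'a': {s2} → {s5}.
State s1 is not in {s5}.

No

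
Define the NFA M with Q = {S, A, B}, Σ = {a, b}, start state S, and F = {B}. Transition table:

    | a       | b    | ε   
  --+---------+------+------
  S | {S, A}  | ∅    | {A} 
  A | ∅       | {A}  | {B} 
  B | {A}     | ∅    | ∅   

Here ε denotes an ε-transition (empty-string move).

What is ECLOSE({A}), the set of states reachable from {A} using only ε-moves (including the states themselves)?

{A, B}

Begin with {A}.
ε-move A → B; add B.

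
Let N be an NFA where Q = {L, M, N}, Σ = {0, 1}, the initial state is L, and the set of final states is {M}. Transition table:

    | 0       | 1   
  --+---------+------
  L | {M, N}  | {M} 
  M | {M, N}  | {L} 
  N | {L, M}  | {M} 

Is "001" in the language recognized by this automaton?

Yes

Start in {L}.
Read '0': L→{M, N}; now {M, N}.
Read '0': M→{M, N}, N→{L, M}; now {L, M, N}.
Read '1': L→{M}, M→{L}, N→{M}; now {L, M}.
The final set {L, M} contains the accepting state M.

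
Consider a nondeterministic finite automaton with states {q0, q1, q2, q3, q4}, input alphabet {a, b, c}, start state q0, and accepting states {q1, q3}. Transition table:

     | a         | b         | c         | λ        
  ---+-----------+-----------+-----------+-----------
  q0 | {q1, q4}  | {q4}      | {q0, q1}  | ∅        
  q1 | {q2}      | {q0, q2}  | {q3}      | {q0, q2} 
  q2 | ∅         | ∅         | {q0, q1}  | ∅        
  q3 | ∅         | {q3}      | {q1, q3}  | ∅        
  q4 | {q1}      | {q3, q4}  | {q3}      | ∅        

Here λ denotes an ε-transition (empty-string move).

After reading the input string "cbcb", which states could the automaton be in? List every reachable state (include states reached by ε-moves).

{q0, q2, q3, q4}

Start in {q0}.
Read 'c': {q0} → {q0, q1, q2}.
Read 'b': {q0, q1, q2} → {q0, q2, q4}.
Read 'c': {q0, q2, q4} → {q0, q1, q2, q3}.
Read 'b': {q0, q1, q2, q3} → {q0, q2, q3, q4}.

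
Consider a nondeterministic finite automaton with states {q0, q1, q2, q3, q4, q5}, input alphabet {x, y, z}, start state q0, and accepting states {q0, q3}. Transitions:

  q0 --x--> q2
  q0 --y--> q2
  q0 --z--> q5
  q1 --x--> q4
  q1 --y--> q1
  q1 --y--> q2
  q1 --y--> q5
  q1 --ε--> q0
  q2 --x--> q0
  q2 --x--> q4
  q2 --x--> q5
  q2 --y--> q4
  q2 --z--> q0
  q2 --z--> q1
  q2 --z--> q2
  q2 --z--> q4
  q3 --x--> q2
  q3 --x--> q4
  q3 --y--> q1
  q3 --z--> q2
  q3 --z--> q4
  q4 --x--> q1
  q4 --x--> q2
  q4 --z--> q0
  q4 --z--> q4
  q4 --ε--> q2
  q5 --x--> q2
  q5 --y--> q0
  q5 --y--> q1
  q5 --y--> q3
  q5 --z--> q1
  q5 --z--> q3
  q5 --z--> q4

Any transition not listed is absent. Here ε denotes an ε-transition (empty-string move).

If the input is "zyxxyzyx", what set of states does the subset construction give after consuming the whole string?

Start in {q0}.
Read 'z': q0→{q5}; now {q5}.
Read 'y': q5→{q0, q1, q3}; now {q0, q1, q3}.
Read 'x': q0→{q2}, q1→{q4}, q3→{q2, q4}; now {q2, q4}.
Read 'x': q2→{q0, q4, q5}, q4→{q1, q2}; now {q0, q1, q2, q4, q5}.
Read 'y': q0→{q2}, q1→{q1, q2, q5}, q2→{q4}, q4→∅, q5→{q0, q1, q3}; now {q0, q1, q2, q3, q4, q5}.
Read 'z': q0→{q5}, q1→∅, q2→{q0, q1, q2, q4}, q3→{q2, q4}, q4→{q0, q4}, q5→{q1, q3, q4}; now {q0, q1, q2, q3, q4, q5}.
Read 'y': q0→{q2}, q1→{q1, q2, q5}, q2→{q4}, q3→{q1}, q4→∅, q5→{q0, q1, q3}; now {q0, q1, q2, q3, q4, q5}.
Read 'x': q0→{q2}, q1→{q4}, q2→{q0, q4, q5}, q3→{q2, q4}, q4→{q1, q2}, q5→{q2}; now {q0, q1, q2, q4, q5}.

{q0, q1, q2, q4, q5}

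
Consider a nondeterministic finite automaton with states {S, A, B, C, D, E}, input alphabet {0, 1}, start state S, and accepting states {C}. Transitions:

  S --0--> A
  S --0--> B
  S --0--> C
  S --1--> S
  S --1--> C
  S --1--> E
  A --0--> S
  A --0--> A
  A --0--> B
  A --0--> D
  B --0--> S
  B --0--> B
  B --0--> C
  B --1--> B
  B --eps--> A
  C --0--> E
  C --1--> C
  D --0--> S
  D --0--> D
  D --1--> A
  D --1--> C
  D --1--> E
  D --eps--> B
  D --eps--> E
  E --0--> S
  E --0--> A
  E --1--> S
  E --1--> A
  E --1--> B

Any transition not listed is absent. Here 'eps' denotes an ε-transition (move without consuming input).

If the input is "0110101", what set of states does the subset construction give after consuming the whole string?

Start in {S}.
Read '0': {S} → {A, B, C}.
Read '1': {A, B, C} → {A, B, C}.
Read '1': {A, B, C} → {A, B, C}.
Read '0': {A, B, C} → {S, A, B, C, D, E}.
Read '1': {S, A, B, C, D, E} → {S, A, B, C, E}.
Read '0': {S, A, B, C, E} → {S, A, B, C, D, E}.
Read '1': {S, A, B, C, D, E} → {S, A, B, C, E}.

{S, A, B, C, E}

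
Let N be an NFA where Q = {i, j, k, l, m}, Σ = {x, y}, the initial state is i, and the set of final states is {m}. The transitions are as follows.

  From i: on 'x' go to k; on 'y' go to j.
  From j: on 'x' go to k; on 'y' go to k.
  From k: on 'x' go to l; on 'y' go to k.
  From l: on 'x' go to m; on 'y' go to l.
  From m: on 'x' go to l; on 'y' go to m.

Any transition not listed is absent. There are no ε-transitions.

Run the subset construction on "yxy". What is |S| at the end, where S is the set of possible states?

Start in {i}.
Read 'y': i→{j}; now {j}.
Read 'x': j→{k}; now {k}.
Read 'y': k→{k}; now {k}.
That set has 1 state.

1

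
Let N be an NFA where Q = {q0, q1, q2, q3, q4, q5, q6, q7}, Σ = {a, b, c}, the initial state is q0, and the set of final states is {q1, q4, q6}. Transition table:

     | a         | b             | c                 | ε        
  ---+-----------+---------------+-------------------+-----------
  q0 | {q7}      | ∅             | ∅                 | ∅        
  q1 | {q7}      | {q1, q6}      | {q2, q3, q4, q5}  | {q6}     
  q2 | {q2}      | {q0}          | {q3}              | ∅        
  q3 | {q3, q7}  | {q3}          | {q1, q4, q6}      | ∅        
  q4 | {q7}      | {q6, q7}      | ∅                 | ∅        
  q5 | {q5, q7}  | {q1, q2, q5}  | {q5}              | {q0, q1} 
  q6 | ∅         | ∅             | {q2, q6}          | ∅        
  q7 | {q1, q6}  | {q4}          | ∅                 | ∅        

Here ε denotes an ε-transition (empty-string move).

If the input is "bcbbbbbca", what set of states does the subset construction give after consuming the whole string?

∅

Start in {q0}.
Read 'b': {q0} → ∅.
The set is empty and remains empty for the remaining 8 symbols.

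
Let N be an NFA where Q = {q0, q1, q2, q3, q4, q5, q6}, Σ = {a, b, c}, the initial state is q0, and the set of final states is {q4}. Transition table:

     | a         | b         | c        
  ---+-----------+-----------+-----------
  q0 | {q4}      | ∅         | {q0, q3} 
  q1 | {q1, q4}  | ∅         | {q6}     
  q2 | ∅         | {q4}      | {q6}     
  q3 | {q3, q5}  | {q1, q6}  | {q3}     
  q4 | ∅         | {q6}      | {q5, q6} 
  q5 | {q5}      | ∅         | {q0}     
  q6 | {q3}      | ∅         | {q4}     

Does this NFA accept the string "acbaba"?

No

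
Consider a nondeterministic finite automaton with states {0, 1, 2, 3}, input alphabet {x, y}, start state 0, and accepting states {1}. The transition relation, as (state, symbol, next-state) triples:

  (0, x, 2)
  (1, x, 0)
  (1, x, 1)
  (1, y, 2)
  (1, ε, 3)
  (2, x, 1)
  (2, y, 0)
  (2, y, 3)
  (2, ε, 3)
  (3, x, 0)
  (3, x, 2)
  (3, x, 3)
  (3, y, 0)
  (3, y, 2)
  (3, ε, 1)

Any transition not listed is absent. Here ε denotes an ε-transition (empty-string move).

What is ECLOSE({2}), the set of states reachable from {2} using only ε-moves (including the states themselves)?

{1, 2, 3}

Begin with {2}.
ε-move 2 → 3; add 3.
ε-move 3 → 1; add 1.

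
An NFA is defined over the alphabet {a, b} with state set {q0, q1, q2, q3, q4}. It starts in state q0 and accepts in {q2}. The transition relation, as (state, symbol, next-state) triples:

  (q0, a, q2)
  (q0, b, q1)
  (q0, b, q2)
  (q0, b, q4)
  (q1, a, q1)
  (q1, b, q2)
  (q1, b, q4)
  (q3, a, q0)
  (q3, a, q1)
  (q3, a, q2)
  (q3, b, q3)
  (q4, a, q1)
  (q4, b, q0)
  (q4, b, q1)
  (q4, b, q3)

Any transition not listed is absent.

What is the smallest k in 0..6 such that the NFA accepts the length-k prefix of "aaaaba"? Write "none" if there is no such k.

1

Start in {q0}.
Read 'a': q0→{q2}; now {q2}.
None of the earlier sets intersect F, but {q2} does.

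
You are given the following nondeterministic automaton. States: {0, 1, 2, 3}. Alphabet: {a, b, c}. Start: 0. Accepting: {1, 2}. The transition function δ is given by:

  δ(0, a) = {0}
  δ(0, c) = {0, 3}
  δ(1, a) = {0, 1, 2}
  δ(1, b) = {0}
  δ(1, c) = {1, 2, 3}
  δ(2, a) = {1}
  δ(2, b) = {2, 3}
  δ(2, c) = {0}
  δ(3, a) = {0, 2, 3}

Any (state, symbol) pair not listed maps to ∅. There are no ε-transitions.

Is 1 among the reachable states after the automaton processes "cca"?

No

Start in {0}.
Read 'c': 0→{0, 3}; now {0, 3}.
Read 'c': 0→{0, 3}, 3→∅; now {0, 3}.
Read 'a': 0→{0}, 3→{0, 2, 3}; now {0, 2, 3}.
State 1 is not in {0, 2, 3}.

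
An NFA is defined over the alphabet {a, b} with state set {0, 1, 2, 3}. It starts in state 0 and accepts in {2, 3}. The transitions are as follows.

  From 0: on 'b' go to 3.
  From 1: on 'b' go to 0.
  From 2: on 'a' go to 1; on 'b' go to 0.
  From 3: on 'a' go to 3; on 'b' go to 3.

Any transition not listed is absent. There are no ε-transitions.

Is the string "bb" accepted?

Yes

Start in {0}.
Read 'b': {0} → {3}.
Read 'b': {3} → {3}.
The final set {3} contains the accepting state 3.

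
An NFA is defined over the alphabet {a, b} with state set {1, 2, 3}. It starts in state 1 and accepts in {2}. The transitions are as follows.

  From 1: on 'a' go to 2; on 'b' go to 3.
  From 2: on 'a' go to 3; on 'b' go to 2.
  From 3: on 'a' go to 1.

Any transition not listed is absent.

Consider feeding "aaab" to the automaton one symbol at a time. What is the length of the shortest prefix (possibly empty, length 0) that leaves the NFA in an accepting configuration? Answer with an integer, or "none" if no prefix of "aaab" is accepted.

1

Start in {1}.
Read 'a': {1} → {2}.
None of the earlier sets intersect F, but {2} does.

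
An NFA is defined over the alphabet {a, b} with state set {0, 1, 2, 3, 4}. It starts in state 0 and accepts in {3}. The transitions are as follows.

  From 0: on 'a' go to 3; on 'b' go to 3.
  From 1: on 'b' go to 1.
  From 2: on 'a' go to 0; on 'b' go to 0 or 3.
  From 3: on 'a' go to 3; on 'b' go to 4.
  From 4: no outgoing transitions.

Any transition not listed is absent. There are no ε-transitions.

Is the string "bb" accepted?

Start in {0}.
Read 'b': 0→{3}; now {3}.
Read 'b': 3→{4}; now {4}.
The final set {4} contains no accepting state.

No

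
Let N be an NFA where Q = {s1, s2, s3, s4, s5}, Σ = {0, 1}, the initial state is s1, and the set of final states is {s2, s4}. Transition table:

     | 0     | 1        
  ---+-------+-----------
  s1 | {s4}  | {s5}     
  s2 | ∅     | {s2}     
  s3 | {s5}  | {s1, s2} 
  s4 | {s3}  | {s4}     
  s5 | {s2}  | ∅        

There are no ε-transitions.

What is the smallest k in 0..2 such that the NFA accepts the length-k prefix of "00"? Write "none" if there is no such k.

Start in {s1}.
Read '0': s1→{s4}; now {s4}.
None of the earlier sets intersect F, but {s4} does.

1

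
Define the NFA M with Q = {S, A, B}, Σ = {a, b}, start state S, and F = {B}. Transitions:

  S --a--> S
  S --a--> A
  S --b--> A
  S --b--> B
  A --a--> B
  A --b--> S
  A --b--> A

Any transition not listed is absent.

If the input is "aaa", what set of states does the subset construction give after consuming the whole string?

{S, A, B}

Start in {S}.
Read 'a': S→{S, A}; now {S, A}.
Read 'a': S→{S, A}, A→{B}; now {S, A, B}.
Read 'a': S→{S, A}, A→{B}, B→∅; now {S, A, B}.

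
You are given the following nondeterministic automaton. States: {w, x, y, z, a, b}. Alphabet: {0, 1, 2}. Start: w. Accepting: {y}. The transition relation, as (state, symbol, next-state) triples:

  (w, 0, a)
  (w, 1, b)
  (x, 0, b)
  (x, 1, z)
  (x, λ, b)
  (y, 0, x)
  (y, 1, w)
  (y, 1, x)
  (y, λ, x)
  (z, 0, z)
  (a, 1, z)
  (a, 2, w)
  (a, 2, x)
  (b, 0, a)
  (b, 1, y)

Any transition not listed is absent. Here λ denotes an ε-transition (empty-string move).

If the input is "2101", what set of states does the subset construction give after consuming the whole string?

∅

Start in {w}.
Read '2': w→∅; now ∅.
The set is empty and remains empty for the remaining 3 symbols.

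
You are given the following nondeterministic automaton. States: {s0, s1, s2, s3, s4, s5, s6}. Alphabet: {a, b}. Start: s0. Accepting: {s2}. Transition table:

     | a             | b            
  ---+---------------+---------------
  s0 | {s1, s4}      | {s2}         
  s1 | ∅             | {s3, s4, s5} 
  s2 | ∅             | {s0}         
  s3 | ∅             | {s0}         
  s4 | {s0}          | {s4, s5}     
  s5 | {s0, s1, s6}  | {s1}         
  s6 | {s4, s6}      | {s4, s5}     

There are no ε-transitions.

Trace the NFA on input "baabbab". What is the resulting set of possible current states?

Start in {s0}.
Read 'b': s0→{s2}; now {s2}.
Read 'a': s2→∅; now ∅.
The set is empty and remains empty for the remaining 5 symbols.

∅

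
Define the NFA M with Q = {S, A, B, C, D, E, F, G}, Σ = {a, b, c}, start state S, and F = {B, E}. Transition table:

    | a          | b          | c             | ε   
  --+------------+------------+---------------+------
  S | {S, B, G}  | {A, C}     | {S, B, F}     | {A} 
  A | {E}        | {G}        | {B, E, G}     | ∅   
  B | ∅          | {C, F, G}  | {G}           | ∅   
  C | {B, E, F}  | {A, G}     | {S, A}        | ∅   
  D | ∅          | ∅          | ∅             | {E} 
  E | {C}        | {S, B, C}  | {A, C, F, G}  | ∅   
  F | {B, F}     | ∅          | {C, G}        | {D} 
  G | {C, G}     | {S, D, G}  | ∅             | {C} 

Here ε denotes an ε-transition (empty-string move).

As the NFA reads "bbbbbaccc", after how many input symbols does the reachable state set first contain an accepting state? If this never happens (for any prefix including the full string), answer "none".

Start: ε-closure({S}) = {S, A}.
Read 'b': {S, A} → {A, C, G}.
Read 'b': {A, C, G} → {S, A, C, D, E, G}.
None of the earlier sets intersect F, but {S, A, C, D, E, G} does.

2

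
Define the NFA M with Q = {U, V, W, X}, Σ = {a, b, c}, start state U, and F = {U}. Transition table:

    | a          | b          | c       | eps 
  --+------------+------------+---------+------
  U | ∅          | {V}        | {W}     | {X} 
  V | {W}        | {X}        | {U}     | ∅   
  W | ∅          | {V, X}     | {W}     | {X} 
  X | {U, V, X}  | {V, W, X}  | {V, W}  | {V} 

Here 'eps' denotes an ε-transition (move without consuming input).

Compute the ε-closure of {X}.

{V, X}

Begin with {X}.
ε-move X → V; add V.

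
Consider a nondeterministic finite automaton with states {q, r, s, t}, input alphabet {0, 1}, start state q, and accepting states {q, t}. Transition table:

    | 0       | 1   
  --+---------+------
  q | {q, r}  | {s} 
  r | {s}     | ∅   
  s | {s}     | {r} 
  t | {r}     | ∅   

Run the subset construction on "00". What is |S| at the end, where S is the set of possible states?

Start in {q}.
Read '0': q→{q, r}; now {q, r}.
Read '0': q→{q, r}, r→{s}; now {q, r, s}.
That set has 3 states.

3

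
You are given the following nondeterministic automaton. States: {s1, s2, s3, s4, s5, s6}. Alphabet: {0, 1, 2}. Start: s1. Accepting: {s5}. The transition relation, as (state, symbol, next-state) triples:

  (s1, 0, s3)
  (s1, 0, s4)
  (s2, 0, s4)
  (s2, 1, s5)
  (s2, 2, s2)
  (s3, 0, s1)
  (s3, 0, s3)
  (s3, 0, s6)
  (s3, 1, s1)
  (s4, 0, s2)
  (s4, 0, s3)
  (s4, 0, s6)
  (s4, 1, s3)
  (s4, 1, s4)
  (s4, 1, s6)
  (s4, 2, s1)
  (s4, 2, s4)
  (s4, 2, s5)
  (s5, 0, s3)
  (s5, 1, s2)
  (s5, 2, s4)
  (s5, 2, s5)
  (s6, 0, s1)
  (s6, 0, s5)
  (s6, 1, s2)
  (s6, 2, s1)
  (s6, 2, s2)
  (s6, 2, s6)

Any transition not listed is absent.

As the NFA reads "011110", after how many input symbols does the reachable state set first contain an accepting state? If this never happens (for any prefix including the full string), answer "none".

4

Start in {s1}.
Read '0': s1→{s3, s4}; now {s3, s4}.
Read '1': s3→{s1}, s4→{s3, s4, s6}; now {s1, s3, s4, s6}.
Read '1': s1→∅, s3→{s1}, s4→{s3, s4, s6}, s6→{s2}; now {s1, s2, s3, s4, s6}.
Read '1': s1→∅, s2→{s5}, s3→{s1}, s4→{s3, s4, s6}, s6→{s2}; now {s1, s2, s3, s4, s5, s6}.
None of the earlier sets intersect F, but {s1, s2, s3, s4, s5, s6} does.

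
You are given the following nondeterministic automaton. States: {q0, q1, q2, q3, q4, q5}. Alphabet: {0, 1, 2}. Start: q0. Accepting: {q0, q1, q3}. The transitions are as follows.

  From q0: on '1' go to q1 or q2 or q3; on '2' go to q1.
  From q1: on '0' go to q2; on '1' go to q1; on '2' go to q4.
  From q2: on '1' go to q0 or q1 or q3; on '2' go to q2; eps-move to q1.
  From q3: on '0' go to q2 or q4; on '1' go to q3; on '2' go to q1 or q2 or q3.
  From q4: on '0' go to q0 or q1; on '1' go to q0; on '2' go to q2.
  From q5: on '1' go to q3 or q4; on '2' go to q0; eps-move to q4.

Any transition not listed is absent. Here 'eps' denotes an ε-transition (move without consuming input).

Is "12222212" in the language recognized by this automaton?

Start in {q0}.
Read '1': {q0} → {q1, q2, q3}.
Read '2': {q1, q2, q3} → {q1, q2, q3, q4}.
Read '2': {q1, q2, q3, q4} → {q1, q2, q3, q4}.
Read '2': {q1, q2, q3, q4} → {q1, q2, q3, q4}.
Read '2': {q1, q2, q3, q4} → {q1, q2, q3, q4}.
Read '2': {q1, q2, q3, q4} → {q1, q2, q3, q4}.
Read '1': {q1, q2, q3, q4} → {q0, q1, q3}.
Read '2': {q0, q1, q3} → {q1, q2, q3, q4}.
The final set {q1, q2, q3, q4} contains the accepting states q1, q3.

Yes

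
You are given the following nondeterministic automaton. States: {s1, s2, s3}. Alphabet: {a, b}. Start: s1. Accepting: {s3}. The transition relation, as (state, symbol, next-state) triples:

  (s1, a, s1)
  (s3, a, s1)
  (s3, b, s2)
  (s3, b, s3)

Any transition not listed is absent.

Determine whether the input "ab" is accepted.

No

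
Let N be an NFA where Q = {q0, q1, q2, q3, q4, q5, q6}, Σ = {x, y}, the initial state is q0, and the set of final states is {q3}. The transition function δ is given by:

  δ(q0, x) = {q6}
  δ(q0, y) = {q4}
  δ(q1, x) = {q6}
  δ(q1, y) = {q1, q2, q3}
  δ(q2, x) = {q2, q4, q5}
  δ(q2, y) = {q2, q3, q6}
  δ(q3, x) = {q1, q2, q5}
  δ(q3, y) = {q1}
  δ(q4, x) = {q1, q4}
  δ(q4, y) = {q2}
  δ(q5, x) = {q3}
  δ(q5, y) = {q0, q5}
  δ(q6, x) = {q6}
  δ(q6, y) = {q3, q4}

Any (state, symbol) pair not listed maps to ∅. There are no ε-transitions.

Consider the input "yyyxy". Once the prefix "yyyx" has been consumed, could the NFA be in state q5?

Start in {q0}.
Read 'y': q0→{q4}; now {q4}.
Read 'y': q4→{q2}; now {q2}.
Read 'y': q2→{q2, q3, q6}; now {q2, q3, q6}.
Read 'x': q2→{q2, q4, q5}, q3→{q1, q2, q5}, q6→{q6}; now {q1, q2, q4, q5, q6}.
State q5 is in {q1, q2, q4, q5, q6}.

Yes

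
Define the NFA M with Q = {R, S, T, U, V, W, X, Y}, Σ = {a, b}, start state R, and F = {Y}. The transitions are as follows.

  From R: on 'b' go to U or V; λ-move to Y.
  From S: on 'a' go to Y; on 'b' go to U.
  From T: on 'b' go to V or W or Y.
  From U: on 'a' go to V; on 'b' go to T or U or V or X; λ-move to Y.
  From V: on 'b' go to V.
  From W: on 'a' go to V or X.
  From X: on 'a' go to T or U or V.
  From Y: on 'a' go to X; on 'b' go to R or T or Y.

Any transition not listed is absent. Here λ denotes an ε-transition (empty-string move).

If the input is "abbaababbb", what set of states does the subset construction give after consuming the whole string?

∅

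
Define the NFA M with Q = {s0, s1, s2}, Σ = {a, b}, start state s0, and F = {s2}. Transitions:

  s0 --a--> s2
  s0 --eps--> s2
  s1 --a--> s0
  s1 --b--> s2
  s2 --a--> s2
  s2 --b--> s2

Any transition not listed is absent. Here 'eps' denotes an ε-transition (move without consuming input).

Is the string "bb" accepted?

Yes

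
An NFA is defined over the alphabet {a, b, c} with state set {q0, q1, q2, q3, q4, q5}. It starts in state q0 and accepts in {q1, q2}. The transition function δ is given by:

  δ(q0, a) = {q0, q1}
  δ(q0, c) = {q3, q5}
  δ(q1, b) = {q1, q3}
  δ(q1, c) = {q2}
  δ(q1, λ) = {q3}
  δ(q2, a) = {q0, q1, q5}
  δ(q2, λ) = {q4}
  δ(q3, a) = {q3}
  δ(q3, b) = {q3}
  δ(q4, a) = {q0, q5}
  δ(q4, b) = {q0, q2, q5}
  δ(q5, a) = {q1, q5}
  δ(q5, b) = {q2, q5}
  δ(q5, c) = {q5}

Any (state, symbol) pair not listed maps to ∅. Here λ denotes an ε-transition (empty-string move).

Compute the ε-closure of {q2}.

Begin with {q2}.
ε-move q2 → q4; add q4.

{q2, q4}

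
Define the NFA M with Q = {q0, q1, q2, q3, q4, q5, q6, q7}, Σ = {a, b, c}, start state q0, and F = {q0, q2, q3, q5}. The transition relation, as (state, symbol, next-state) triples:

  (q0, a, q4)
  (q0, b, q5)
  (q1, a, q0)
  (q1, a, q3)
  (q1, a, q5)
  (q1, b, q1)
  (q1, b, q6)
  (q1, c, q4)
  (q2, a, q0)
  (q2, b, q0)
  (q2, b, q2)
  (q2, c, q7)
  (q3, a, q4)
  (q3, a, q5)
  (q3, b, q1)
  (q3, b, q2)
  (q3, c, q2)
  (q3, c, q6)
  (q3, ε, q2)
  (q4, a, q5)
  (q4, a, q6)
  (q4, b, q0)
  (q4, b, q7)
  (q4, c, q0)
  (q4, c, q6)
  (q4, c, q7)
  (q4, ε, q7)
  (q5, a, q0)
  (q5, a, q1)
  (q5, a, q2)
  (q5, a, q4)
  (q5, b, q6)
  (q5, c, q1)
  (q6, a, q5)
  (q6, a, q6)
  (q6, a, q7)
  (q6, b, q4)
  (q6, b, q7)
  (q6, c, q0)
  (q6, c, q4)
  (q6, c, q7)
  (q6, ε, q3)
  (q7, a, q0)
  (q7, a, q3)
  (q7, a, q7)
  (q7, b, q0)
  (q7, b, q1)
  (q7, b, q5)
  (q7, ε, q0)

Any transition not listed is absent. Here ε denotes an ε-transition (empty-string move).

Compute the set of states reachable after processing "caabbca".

∅

Start in {q0}.
Read 'c': q0→∅; now ∅.
The set is empty and remains empty for the remaining 6 symbols.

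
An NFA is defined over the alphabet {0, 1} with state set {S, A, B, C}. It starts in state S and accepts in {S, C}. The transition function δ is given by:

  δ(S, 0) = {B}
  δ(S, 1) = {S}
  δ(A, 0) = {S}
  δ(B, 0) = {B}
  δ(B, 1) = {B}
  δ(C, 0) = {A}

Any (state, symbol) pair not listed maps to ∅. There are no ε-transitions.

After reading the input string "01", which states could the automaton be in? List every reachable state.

Start in {S}.
Read '0': {S} → {B}.
Read '1': {B} → {B}.

{B}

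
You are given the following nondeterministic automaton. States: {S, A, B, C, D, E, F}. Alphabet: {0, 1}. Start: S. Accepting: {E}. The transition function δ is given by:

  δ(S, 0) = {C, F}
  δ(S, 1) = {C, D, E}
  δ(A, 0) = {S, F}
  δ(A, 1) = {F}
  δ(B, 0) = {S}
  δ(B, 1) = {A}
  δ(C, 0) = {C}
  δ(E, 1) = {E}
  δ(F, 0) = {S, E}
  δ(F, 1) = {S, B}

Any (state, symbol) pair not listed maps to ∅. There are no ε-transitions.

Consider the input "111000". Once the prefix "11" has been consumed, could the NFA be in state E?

Yes

Start in {S}.
Read '1': S→{C, D, E}; now {C, D, E}.
Read '1': C→∅, D→∅, E→{E}; now {E}.
State E is in {E}.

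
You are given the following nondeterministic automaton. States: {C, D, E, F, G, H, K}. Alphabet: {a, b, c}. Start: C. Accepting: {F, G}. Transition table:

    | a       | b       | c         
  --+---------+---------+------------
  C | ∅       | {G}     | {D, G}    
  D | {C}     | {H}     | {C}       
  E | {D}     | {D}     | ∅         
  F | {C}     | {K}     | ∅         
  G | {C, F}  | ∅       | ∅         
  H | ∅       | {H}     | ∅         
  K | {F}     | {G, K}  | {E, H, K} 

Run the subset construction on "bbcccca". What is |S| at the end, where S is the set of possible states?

Start in {C}.
Read 'b': C→{G}; now {G}.
Read 'b': G→∅; now ∅.
The set is empty and remains empty for the remaining 5 symbols.
That set has 0 states.

0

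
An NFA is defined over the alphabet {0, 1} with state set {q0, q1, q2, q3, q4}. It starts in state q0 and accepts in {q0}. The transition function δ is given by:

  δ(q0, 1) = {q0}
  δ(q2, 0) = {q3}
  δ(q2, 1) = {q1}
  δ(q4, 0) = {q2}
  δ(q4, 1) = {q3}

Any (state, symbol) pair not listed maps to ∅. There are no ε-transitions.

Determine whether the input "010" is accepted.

No

Start in {q0}.
Read '0': q0→∅; now ∅.
The set is empty and remains empty for the remaining 2 symbols.
The final set ∅ contains no accepting state.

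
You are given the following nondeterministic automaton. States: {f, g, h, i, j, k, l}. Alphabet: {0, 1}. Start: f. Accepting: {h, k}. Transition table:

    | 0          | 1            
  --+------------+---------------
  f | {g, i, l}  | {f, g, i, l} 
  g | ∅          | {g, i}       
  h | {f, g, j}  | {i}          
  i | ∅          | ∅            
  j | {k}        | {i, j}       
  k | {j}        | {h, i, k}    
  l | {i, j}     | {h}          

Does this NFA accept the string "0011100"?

Start in {f}.
Read '0': {f} → {g, i, l}.
Read '0': {g, i, l} → {i, j}.
Read '1': {i, j} → {i, j}.
Read '1': {i, j} → {i, j}.
Read '1': {i, j} → {i, j}.
Read '0': {i, j} → {k}.
Read '0': {k} → {j}.
The final set {j} contains no accepting state.

No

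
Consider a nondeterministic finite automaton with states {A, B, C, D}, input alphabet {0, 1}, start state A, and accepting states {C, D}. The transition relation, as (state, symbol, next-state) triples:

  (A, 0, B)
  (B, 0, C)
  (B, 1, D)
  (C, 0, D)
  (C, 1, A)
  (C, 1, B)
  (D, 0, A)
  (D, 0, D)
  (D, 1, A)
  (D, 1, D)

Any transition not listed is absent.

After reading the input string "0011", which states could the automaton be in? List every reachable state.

{D}

Start in {A}.
Read '0': {A} → {B}.
Read '0': {B} → {C}.
Read '1': {C} → {A, B}.
Read '1': {A, B} → {D}.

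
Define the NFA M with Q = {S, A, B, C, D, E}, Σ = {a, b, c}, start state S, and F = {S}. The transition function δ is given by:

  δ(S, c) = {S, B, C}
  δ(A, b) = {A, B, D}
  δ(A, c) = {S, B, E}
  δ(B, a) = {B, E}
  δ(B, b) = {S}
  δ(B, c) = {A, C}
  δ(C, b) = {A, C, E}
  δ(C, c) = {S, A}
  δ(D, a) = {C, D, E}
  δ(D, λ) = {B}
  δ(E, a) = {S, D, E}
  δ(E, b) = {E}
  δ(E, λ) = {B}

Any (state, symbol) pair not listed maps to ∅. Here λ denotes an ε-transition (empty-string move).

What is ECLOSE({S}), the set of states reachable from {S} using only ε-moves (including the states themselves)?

{S}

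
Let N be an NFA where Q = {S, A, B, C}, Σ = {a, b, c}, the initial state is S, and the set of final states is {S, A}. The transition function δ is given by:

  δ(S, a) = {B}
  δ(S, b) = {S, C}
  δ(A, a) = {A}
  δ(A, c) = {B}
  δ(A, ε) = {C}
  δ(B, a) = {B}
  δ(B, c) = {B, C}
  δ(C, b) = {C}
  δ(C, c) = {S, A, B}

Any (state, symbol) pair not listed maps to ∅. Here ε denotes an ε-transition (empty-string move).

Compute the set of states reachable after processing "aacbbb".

{C}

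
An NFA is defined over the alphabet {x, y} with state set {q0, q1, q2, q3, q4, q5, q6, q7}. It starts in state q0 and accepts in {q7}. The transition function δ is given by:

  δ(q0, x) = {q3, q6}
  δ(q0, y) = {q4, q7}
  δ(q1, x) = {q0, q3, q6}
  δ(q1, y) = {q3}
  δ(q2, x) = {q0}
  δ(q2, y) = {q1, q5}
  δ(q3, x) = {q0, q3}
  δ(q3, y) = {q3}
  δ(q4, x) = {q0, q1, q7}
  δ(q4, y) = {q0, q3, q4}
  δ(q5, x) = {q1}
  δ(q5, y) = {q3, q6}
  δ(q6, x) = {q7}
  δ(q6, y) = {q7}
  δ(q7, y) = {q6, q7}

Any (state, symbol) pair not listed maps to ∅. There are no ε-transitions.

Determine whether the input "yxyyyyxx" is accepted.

Yes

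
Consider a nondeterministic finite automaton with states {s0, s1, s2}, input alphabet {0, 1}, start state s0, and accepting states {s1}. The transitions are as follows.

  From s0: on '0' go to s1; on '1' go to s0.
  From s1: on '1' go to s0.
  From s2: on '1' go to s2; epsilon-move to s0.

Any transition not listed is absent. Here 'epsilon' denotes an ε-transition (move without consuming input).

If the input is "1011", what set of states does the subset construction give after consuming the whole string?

Start in {s0}.
Read '1': s0→{s0}; now {s0}.
Read '0': s0→{s1}; now {s1}.
Read '1': s1→{s0}; now {s0}.
Read '1': s0→{s0}; now {s0}.

{s0}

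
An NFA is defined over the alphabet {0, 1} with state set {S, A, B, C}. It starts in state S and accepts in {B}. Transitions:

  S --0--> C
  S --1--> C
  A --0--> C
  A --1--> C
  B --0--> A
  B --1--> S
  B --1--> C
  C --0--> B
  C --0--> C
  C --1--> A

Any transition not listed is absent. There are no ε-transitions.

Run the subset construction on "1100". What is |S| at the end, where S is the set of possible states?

2

Start in {S}.
Read '1': S→{C}; now {C}.
Read '1': C→{A}; now {A}.
Read '0': A→{C}; now {C}.
Read '0': C→{B, C}; now {B, C}.
That set has 2 states.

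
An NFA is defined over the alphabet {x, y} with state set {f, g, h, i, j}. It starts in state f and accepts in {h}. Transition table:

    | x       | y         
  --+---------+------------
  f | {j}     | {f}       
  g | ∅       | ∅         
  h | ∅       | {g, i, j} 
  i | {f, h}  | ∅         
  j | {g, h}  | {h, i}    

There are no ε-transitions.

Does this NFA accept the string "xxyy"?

Yes

Start in {f}.
Read 'x': f→{j}; now {j}.
Read 'x': j→{g, h}; now {g, h}.
Read 'y': g→∅, h→{g, i, j}; now {g, i, j}.
Read 'y': g→∅, i→∅, j→{h, i}; now {h, i}.
The final set {h, i} contains the accepting state h.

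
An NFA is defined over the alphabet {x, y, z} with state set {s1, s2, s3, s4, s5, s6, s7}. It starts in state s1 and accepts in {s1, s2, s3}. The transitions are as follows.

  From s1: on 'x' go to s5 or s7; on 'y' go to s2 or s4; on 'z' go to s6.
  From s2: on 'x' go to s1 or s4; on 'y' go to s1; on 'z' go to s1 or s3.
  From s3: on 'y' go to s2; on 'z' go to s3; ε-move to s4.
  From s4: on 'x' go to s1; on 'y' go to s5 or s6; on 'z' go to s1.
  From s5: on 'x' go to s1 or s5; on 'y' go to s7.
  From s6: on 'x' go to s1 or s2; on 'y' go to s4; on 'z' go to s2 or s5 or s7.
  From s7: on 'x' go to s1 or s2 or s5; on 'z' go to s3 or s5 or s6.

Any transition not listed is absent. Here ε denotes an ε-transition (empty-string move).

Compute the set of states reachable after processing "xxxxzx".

Start in {s1}.
Read 'x': s1→{s5, s7}; now {s5, s7}.
Read 'x': s5→{s1, s5}, s7→{s1, s2, s5}; now {s1, s2, s5}.
Read 'x': s1→{s5, s7}, s2→{s1, s4}, s5→{s1, s5}; now {s1, s4, s5, s7}.
Read 'x': s1→{s5, s7}, s4→{s1}, s5→{s1, s5}, s7→{s1, s2, s5}; now {s1, s2, s5, s7}.
Read 'z': s1→{s6}, s2→{s1, s3}, s5→∅, s7→{s3, s5, s6}; union {s1, s3, s5, s6}; ε-closure = {s1, s3, s4, s5, s6}.
Read 'x': s1→{s5, s7}, s3→∅, s4→{s1}, s5→{s1, s5}, s6→{s1, s2}; now {s1, s2, s5, s7}.

{s1, s2, s5, s7}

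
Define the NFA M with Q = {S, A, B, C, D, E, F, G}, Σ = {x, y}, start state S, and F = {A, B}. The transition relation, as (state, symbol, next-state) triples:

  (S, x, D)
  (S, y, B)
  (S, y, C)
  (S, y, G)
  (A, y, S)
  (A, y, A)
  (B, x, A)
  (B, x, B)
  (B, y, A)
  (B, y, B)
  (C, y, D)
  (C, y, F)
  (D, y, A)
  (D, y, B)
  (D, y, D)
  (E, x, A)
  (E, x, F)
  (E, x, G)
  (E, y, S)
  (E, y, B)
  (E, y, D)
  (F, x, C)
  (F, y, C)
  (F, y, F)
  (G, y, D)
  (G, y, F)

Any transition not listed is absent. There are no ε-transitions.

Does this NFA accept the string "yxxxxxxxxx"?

Start in {S}.
Read 'y': {S} → {B, C, G}.
Read 'x': {B, C, G} → {A, B}.
Read 'x': {A, B} → {A, B}.
Read 'x': {A, B} → {A, B}.
Read 'x': {A, B} → {A, B}.
Read 'x': {A, B} → {A, B}.
Read 'x': {A, B} → {A, B}.
Read 'x': {A, B} → {A, B}.
Read 'x': {A, B} → {A, B}.
Read 'x': {A, B} → {A, B}.
The final set {A, B} contains the accepting states A, B.

Yes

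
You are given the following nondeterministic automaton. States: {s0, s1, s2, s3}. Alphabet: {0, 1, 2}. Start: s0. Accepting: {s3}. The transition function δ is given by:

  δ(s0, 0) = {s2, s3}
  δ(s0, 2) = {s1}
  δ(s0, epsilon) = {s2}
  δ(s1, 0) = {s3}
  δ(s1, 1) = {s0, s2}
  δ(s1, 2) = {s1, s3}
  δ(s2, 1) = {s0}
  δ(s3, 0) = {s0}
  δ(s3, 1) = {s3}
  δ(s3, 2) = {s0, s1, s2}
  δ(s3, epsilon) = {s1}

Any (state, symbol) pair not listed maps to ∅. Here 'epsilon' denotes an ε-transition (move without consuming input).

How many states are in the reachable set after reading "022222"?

Start: ε-closure({s0}) = {s0, s2}.
Read '0': s0→{s2, s3}, s2→∅; union {s2, s3}; ε-closure = {s1, s2, s3}.
Read '2': s1→{s1, s3}, s2→∅, s3→{s0, s1, s2}; now {s0, s1, s2, s3}.
Read '2': s0→{s1}, s1→{s1, s3}, s2→∅, s3→{s0, s1, s2}; now {s0, s1, s2, s3}.
Read '2': s0→{s1}, s1→{s1, s3}, s2→∅, s3→{s0, s1, s2}; now {s0, s1, s2, s3}.
Read '2': s0→{s1}, s1→{s1, s3}, s2→∅, s3→{s0, s1, s2}; now {s0, s1, s2, s3}.
Read '2': s0→{s1}, s1→{s1, s3}, s2→∅, s3→{s0, s1, s2}; now {s0, s1, s2, s3}.
That set has 4 states.

4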